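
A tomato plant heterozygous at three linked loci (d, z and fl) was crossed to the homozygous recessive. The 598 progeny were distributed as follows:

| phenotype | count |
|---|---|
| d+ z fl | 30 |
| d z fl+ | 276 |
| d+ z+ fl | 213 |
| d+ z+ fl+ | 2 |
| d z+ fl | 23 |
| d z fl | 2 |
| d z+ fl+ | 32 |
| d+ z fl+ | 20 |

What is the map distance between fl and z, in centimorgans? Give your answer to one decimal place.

The two most frequent reciprocal classes, d z fl+ and d+ z+ fl, are the parental types, so the F1 was d z fl+ / d+ z+ fl.
The two rarest classes, d z fl and d+ z+ fl+, are the double crossovers. Comparing them with the parentals, only the fl allele has switched, so fl is the middle locus and the order is z – fl – d.
Crossovers in the z–fl interval produce the single-crossover classes d z+ fl+ and d+ z fl (32 + 30 = 62) plus the double crossovers (4).
RF(z–fl) = (62 + 4) / 598 = 66/598 = 0.1104 → 11.0 centimorgans.

11.0 centimorgans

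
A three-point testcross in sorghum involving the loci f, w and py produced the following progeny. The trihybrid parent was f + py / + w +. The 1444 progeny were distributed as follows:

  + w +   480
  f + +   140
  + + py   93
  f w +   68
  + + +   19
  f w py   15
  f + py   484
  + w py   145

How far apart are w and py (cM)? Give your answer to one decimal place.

The two rarest classes, f w py and + + +, are the double crossovers. Comparing them with the parentals, only the w allele has switched, so w is the middle locus and the order is f – w – py.
Crossovers in the w–py interval produce the single-crossover classes f + + and + w py (140 + 145 = 285) plus the double crossovers (34).
RF(w–py) = (285 + 34) / 1444 = 319/1444 = 0.2209 → 22.1 cM.

22.1 cM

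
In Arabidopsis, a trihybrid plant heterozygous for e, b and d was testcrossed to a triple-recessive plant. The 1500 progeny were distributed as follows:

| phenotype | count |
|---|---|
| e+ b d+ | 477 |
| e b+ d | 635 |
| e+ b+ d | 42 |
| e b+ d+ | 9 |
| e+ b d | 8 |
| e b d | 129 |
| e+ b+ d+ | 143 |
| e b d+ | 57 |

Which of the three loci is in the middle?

The two most frequent reciprocal classes, e+ b d+ and e b+ d, are the parental types, so the F1 was e+ b d+ / e b+ d.
The two rarest classes, e+ b d and e b+ d+, are the double crossovers. Comparing them with the parentals, only the d allele has switched, so d is the middle locus and the order is b – d – e.

d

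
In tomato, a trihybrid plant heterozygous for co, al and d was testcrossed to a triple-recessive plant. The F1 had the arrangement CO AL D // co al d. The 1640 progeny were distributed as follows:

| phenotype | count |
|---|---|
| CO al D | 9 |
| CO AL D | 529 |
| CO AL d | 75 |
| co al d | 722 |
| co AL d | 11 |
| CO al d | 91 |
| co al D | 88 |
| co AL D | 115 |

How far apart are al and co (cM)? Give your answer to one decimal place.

13.8 cM

The two rarest classes, CO al D and co AL d, are the double crossovers. Comparing them with the parentals, only the al allele has switched, so al is the middle locus and the order is co – al – d.
Crossovers in the co–al interval produce the single-crossover classes co AL D and CO al d (115 + 91 = 206) plus the double crossovers (20).
RF(co–al) = (206 + 20) / 1640 = 226/1640 = 0.1378 → 13.8 cM.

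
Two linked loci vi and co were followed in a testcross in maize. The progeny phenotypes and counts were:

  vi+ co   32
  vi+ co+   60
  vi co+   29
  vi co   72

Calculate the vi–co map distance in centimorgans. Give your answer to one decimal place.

The two most frequent classes, vi+ co+ (60) and vi co (72), are the parental types, so the F1 was vi+ co+ / vi co.
The recombinant classes are vi+ co and vi co+: 32 + 29 = 61.
Recombination frequency = 61/193 = 0.3161 ≈ 31.6%, i.e. 31.6 centimorgans.

31.6 centimorgans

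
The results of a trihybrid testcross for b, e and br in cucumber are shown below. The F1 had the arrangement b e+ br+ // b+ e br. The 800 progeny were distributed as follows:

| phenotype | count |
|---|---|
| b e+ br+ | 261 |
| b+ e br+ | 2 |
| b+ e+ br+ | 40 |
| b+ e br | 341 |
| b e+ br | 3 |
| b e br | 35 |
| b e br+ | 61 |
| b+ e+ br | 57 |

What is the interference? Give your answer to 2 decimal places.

The two rarest classes, b e+ br and b+ e br+, are the double crossovers. Comparing them with the parentals, only the br allele has switched, so br is the middle locus and the order is e – br – b.
e–br: (118 + 5)/800 = 0.1537; br–b: (75 + 5)/800 = 0.1000.
Expected DCO frequency = 0.1537 × 0.1000 ≈ 0.01537; observed = 5/800 ≈ 0.00625.
Coefficient of coincidence = 0.00625/0.01537 ≈ 0.41; interference = 1 − 0.41 = 0.59.

0.59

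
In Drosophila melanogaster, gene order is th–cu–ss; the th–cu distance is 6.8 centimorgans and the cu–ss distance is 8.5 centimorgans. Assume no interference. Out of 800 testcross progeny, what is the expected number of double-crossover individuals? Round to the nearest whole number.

5

Map distances give recombination frequencies of 0.068 and 0.085 for the two intervals.
With no interference, expected double-crossover frequency = 0.068 × 0.085 = 0.00578.
Expected number = 0.00578 × 800 = 4.62 ≈ 5.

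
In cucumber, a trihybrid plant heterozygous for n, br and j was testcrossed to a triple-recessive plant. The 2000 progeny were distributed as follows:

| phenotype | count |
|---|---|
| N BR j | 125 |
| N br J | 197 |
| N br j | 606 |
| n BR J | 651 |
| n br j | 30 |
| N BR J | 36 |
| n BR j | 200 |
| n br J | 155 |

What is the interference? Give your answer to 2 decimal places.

The two most frequent reciprocal classes, n BR J and N br j, are the parental types, so the F1 was n BR J / N br j.
The two rarest classes, N BR J and n br j, are the double crossovers. Comparing them with the parentals, only the n allele has switched, so n is the middle locus and the order is j – n – br.
j–n: (397 + 66)/2000 = 0.2315; n–br: (280 + 66)/2000 = 0.1730.
Expected DCO frequency = 0.2315 × 0.1730 ≈ 0.04005; observed = 66/2000 ≈ 0.03300.
Coefficient of coincidence = 0.03300/0.04005 ≈ 0.82; interference = 1 − 0.82 = 0.18.

0.18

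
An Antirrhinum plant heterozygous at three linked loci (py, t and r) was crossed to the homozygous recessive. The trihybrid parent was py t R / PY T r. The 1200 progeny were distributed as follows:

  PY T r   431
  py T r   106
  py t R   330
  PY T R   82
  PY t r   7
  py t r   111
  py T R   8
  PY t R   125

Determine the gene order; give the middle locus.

The two rarest classes, py T R and PY t r, are the double crossovers. Comparing them with the parentals, only the t allele has switched, so t is the middle locus and the order is py – t – r.

t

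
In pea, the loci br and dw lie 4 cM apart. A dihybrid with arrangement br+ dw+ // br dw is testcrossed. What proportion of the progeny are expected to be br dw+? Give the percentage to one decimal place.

A map distance of 4 cM corresponds to a recombination frequency of 0.040.
The F1 is br+ dw+ / br dw, so br dw+ is a recombinant gamete class with expected frequency r/2 = 0.040/2 = 0.0200.
That is 0.0200 = 2.0% of the progeny.

2.0%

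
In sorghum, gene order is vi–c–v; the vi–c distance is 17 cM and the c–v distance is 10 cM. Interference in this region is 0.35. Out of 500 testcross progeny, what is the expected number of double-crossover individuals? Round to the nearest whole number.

Map distances give recombination frequencies of 0.170 and 0.100 for the two intervals.
With interference 0.35 (so coincidence = 0.65), expected double-crossover frequency = 0.170 × 0.100 × 0.65 = 0.01105.
Expected number = 0.01105 × 500 = 5.53 ≈ 6.

6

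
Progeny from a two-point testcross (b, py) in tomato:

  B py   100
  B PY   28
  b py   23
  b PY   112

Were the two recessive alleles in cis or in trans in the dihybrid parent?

trans

The two most frequent classes are B py (100) and b PY (112); these are the parental (non-recombinant) types.
So the F1 carried B py on one chromosome and b PY on the other — the recessive alleles are on opposite chromosomes (trans / repulsion).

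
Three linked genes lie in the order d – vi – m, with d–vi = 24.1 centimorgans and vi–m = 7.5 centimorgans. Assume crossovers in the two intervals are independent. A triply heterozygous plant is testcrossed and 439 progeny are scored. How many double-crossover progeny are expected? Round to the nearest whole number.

Map distances give recombination frequencies of 0.241 and 0.075 for the two intervals.
With no interference, expected double-crossover frequency = 0.241 × 0.075 = 0.01808.
Expected number = 0.01808 × 439 = 7.93 ≈ 8.

8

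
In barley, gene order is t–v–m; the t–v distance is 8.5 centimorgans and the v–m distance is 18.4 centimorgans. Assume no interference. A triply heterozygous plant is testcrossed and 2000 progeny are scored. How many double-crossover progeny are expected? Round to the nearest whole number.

Map distances give recombination frequencies of 0.085 and 0.184 for the two intervals.
With no interference, expected double-crossover frequency = 0.085 × 0.184 = 0.01564.
Expected number = 0.01564 × 2000 = 31.28 ≈ 31.

31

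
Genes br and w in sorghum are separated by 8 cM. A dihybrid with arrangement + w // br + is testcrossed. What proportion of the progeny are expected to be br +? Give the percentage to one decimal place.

46.0%

A map distance of 8 cM corresponds to a recombination frequency of 0.080.
The F1 is + w / br +, so br + is a parental gamete class with expected frequency (1 − r)/2 = 0.920/2 = 0.4600.
That is 0.4600 = 46.0% of the progeny.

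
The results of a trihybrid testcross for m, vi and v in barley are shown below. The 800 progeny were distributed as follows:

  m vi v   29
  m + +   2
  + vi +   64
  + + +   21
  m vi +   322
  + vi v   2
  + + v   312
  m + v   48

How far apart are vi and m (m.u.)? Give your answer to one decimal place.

The two most frequent reciprocal classes, m vi + and + + v, are the parental types, so the F1 was m vi + / + + v.
The two rarest classes, m + + and + vi v, are the double crossovers. Comparing them with the parentals, only the vi allele has switched, so vi is the middle locus and the order is m – vi – v.
Crossovers in the m–vi interval produce the single-crossover classes + vi + and m + v (64 + 48 = 112) plus the double crossovers (4).
RF(m–vi) = (112 + 4) / 800 = 116/800 = 0.1450 → 14.5 m.u.

14.5 m.u.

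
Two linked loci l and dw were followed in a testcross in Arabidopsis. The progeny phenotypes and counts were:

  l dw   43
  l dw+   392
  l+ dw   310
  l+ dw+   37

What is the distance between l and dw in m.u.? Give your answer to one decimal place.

10.2 m.u.

The two most frequent classes, l+ dw (310) and l dw+ (392), are the parental types, so the F1 was l+ dw / l dw+.
The recombinant classes are l+ dw+ and l dw: 37 + 43 = 80.
Recombination frequency = 80/782 = 0.1023 ≈ 10.2%, i.e. 10.2 m.u.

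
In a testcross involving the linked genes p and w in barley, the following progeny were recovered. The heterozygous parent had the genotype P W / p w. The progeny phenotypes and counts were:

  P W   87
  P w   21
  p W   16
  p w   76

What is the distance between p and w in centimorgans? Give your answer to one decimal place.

18.5 centimorgans

The recombinant classes are P w and p W: 21 + 16 = 37.
Recombination frequency = 37/200 = 0.1850 ≈ 18.5%, i.e. 18.5 centimorgans.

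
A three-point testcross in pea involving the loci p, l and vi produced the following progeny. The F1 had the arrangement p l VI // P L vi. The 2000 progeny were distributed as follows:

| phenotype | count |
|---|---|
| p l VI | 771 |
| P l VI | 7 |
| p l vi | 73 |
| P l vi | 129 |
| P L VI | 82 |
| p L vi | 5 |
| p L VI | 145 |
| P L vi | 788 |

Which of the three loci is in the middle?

The two rarest classes, P l VI and p L vi, are the double crossovers. Comparing them with the parentals, only the p allele has switched, so p is the middle locus and the order is l – p – vi.

p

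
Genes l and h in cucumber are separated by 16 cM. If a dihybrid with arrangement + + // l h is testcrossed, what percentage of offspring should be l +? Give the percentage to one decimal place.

8.0%

A map distance of 16 cM corresponds to a recombination frequency of 0.160.
The F1 is + + / l h, so l + is a recombinant gamete class with expected frequency r/2 = 0.160/2 = 0.0800.
That is 0.0800 = 8.0% of the progeny.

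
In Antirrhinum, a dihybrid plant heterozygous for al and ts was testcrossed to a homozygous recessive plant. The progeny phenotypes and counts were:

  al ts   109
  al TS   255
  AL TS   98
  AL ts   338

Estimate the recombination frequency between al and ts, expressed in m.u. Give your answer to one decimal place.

The two most frequent classes, AL ts (338) and al TS (255), are the parental types, so the F1 was AL ts / al TS.
The recombinant classes are AL TS and al ts: 98 + 109 = 207.
Recombination frequency = 207/800 = 0.2587 ≈ 25.9%, i.e. 25.9 m.u.

25.9 m.u.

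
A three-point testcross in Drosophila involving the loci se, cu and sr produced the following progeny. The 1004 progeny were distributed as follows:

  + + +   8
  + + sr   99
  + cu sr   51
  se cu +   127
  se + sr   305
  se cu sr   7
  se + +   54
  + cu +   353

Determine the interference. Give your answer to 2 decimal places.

The two most frequent reciprocal classes, se + sr and + cu +, are the parental types, so the F1 was se + sr / + cu +.
The two rarest classes, se cu sr and + + +, are the double crossovers. Comparing them with the parentals, only the cu allele has switched, so cu is the middle locus and the order is sr – cu – se.
sr–cu: (105 + 15)/1004 = 0.1195; cu–se: (226 + 15)/1004 = 0.2400.
Expected DCO frequency = 0.1195 × 0.2400 ≈ 0.02868; observed = 15/1004 ≈ 0.01494.
Coefficient of coincidence = 0.01494/0.02868 ≈ 0.52; interference = 1 − 0.52 = 0.48.

0.48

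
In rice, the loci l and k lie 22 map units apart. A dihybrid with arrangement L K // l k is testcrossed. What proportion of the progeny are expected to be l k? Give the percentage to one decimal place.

A map distance of 22 map units corresponds to a recombination frequency of 0.220.
The F1 is L K / l k, so l k is a parental gamete class with expected frequency (1 − r)/2 = 0.780/2 = 0.3900.
That is 0.3900 = 39.0% of the progeny.

39.0%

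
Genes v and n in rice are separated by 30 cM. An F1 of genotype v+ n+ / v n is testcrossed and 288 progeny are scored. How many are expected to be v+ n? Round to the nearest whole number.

43

A map distance of 30 cM corresponds to a recombination frequency of 0.300.
The F1 is v+ n+ / v n, so v+ n is a recombinant gamete class with expected frequency r/2 = 0.300/2 = 0.1500.
Expected number = 0.1500 × 288 = 43.20 ≈ 43.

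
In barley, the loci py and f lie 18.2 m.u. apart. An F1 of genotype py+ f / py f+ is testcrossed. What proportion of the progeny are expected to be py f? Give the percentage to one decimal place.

9.1%

A map distance of 18.2 m.u. corresponds to a recombination frequency of 0.182.
The F1 is py+ f / py f+, so py f is a recombinant gamete class with expected frequency r/2 = 0.182/2 = 0.0910.
That is 0.0910 = 9.1% of the progeny.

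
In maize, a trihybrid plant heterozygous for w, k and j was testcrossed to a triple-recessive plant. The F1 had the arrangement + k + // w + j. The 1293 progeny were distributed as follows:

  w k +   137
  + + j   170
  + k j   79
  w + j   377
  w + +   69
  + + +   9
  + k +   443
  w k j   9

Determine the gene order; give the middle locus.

k

The two rarest classes, + + + and w k j, are the double crossovers. Comparing them with the parentals, only the k allele has switched, so k is the middle locus and the order is w – k – j.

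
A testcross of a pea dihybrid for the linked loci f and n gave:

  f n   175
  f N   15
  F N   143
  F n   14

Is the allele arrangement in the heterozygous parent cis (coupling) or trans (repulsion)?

The two most frequent classes are F N (143) and f n (175); these are the parental (non-recombinant) types.
So the F1 carried F N on one chromosome and f n on the other — the recessive alleles are on the same chromosome (cis / coupling).

cis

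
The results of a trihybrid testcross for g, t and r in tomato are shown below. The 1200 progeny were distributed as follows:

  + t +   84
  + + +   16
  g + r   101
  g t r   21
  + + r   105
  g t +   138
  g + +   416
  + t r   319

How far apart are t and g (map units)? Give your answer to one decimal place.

The two most frequent reciprocal classes, g + + and + t r, are the parental types, so the F1 was g + + / + t r.
The two rarest classes, + + + and g t r, are the double crossovers. Comparing them with the parentals, only the g allele has switched, so g is the middle locus and the order is r – g – t.
Crossovers in the g–t interval produce the single-crossover classes g t + and + + r (138 + 105 = 243) plus the double crossovers (37).
RF(g–t) = (243 + 37) / 1200 = 280/1200 = 0.2333 → 23.3 map units.

23.3 map units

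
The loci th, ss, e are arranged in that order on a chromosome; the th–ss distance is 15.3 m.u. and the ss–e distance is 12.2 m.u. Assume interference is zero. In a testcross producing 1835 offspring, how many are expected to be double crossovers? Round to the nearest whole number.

Map distances give recombination frequencies of 0.153 and 0.122 for the two intervals.
With no interference, expected double-crossover frequency = 0.153 × 0.122 = 0.01867.
Expected number = 0.01867 × 1835 = 34.25 ≈ 34.

34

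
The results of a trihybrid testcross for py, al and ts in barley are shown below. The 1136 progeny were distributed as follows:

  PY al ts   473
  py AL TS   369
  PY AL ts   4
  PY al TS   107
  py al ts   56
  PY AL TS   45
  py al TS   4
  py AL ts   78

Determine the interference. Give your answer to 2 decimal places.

0.57

The two most frequent reciprocal classes, PY al ts and py AL TS, are the parental types, so the F1 was PY al ts / py AL TS.
The two rarest classes, PY AL ts and py al TS, are the double crossovers. Comparing them with the parentals, only the al allele has switched, so al is the middle locus and the order is ts – al – py.
ts–al: (185 + 8)/1136 = 0.1699; al–py: (101 + 8)/1136 = 0.0960.
Expected DCO frequency = 0.1699 × 0.0960 ≈ 0.01631; observed = 8/1136 ≈ 0.00704.
Coefficient of coincidence = 0.00704/0.01631 ≈ 0.43; interference = 1 − 0.43 = 0.57.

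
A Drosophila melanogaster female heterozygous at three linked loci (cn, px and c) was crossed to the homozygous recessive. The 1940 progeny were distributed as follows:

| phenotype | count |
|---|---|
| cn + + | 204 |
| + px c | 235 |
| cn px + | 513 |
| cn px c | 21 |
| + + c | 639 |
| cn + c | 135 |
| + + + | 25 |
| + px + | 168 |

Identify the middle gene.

The two most frequent reciprocal classes, + + c and cn px +, are the parental types, so the F1 was + + c / cn px +.
The two rarest classes, + + + and cn px c, are the double crossovers. Comparing them with the parentals, only the c allele has switched, so c is the middle locus and the order is px – c – cn.

c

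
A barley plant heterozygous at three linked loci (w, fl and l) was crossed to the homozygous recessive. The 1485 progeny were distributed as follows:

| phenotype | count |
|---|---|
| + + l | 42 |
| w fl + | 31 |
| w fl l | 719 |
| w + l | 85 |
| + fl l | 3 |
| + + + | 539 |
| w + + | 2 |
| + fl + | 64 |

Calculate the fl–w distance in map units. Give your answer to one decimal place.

10.4 map units

The two most frequent reciprocal classes, w fl l and + + +, are the parental types, so the F1 was w fl l / + + +.
The two rarest classes, + fl l and w + +, are the double crossovers. Comparing them with the parentals, only the w allele has switched, so w is the middle locus and the order is l – w – fl.
Crossovers in the w–fl interval produce the single-crossover classes w + l and + fl + (85 + 64 = 149) plus the double crossovers (5).
RF(w–fl) = (149 + 5) / 1485 = 154/1485 = 0.1037 → 10.4 map units.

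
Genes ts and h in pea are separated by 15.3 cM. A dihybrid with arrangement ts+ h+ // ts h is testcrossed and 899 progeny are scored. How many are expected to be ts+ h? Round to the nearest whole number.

69

A map distance of 15.3 cM corresponds to a recombination frequency of 0.153.
The F1 is ts+ h+ / ts h, so ts+ h is a recombinant gamete class with expected frequency r/2 = 0.153/2 = 0.0765.
Expected number = 0.0765 × 899 = 68.77 ≈ 69.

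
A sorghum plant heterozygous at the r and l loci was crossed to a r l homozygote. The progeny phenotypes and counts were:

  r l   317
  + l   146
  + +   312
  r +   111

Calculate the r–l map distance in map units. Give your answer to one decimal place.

29.0 map units

The two most frequent classes, + + (312) and r l (317), are the parental types, so the F1 was + + / r l.
The recombinant classes are + l and r +: 146 + 111 = 257.
Recombination frequency = 257/886 = 0.2901 ≈ 29.0%, i.e. 29.0 map units.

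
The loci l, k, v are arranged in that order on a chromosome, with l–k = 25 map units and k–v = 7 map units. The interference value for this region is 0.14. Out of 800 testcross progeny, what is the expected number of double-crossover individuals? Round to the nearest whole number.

12

Map distances give recombination frequencies of 0.250 and 0.070 for the two intervals.
With interference 0.14 (so coincidence = 0.86), expected double-crossover frequency = 0.250 × 0.070 × 0.86 = 0.01505.
Expected number = 0.01505 × 800 = 12.04 ≈ 12.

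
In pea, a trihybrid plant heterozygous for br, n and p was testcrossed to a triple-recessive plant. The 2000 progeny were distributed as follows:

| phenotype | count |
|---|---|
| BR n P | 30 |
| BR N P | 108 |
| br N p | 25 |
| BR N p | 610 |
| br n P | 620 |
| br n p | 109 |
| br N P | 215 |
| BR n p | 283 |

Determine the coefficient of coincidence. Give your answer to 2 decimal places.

0.73

The two most frequent reciprocal classes, br n P and BR N p, are the parental types, so the F1 was br n P / BR N p.
The two rarest classes, BR n P and br N p, are the double crossovers. Comparing them with the parentals, only the br allele has switched, so br is the middle locus and the order is n – br – p.
n–br: (498 + 55)/2000 = 0.2765; br–p: (217 + 55)/2000 = 0.1360.
Expected DCO frequency = 0.2765 × 0.1360 ≈ 0.03760; observed = 55/2000 ≈ 0.02750.
Coefficient of coincidence = 0.02750/0.03760 ≈ 0.73.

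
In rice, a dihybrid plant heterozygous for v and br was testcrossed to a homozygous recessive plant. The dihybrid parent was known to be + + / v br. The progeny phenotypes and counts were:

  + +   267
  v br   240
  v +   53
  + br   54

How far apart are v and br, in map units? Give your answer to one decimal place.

17.4 map units

The recombinant classes are + br and v +: 54 + 53 = 107.
Recombination frequency = 107/614 = 0.1743 ≈ 17.4%, i.e. 17.4 map units.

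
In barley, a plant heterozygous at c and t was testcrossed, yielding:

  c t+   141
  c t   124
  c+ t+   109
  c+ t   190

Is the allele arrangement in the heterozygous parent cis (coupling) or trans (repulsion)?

trans

The two most frequent classes are c+ t (190) and c t+ (141); these are the parental (non-recombinant) types.
So the F1 carried c+ t on one chromosome and c t+ on the other — the recessive alleles are on opposite chromosomes (trans / repulsion).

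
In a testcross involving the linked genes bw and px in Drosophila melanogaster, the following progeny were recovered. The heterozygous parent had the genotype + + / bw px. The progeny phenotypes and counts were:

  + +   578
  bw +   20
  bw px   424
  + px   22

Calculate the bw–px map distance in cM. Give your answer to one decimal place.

4.0 cM

The recombinant classes are + px and bw +: 22 + 20 = 42.
Recombination frequency = 42/1044 = 0.0402 ≈ 4.0%, i.e. 4.0 cM.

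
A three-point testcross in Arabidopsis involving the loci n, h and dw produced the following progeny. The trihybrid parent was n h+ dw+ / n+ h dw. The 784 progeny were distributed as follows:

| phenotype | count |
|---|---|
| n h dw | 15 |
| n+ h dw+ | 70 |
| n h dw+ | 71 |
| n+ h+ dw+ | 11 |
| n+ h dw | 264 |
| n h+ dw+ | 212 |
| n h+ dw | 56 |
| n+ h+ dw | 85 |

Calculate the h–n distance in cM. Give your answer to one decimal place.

23.2 cM

The two rarest classes, n+ h+ dw+ and n h dw, are the double crossovers. Comparing them with the parentals, only the n allele has switched, so n is the middle locus and the order is dw – n – h.
Crossovers in the n–h interval produce the single-crossover classes n h dw+ and n+ h+ dw (71 + 85 = 156) plus the double crossovers (26).
RF(n–h) = (156 + 26) / 784 = 182/784 = 0.2321 → 23.2 cM.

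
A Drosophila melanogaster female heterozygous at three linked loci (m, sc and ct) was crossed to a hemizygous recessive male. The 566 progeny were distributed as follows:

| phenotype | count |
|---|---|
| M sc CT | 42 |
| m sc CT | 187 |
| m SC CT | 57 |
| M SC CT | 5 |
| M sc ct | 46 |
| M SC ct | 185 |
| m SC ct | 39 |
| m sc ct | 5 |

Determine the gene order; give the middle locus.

The two most frequent reciprocal classes, M SC ct and m sc CT, are the parental types, so the F1 was M SC ct / m sc CT.
The two rarest classes, M SC CT and m sc ct, are the double crossovers. Comparing them with the parentals, only the ct allele has switched, so ct is the middle locus and the order is m – ct – sc.

ct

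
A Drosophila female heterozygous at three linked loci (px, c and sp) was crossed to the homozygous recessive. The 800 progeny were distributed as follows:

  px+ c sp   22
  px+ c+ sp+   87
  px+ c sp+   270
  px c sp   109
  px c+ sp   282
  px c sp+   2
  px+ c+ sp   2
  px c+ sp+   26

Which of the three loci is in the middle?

The two most frequent reciprocal classes, px+ c sp+ and px c+ sp, are the parental types, so the F1 was px+ c sp+ / px c+ sp.
The two rarest classes, px c sp+ and px+ c+ sp, are the double crossovers. Comparing them with the parentals, only the px allele has switched, so px is the middle locus and the order is c – px – sp.

px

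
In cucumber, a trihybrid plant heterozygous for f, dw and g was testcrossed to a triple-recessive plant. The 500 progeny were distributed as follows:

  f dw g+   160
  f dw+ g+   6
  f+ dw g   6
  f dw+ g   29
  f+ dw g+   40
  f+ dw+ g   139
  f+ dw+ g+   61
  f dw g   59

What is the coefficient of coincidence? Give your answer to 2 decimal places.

The two most frequent reciprocal classes, f dw g+ and f+ dw+ g, are the parental types, so the F1 was f dw g+ / f+ dw+ g.
The two rarest classes, f dw+ g+ and f+ dw g, are the double crossovers. Comparing them with the parentals, only the dw allele has switched, so dw is the middle locus and the order is g – dw – f.
g–dw: (120 + 12)/500 = 0.2640; dw–f: (69 + 12)/500 = 0.1620.
Expected DCO frequency = 0.2640 × 0.1620 ≈ 0.04277; observed = 12/500 ≈ 0.02400.
Coefficient of coincidence = 0.02400/0.04277 ≈ 0.56.

0.56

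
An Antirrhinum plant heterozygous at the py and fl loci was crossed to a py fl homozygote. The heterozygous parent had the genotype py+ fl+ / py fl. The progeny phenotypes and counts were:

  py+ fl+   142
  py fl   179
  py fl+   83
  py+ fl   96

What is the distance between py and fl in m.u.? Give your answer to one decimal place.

The recombinant classes are py+ fl and py fl+: 96 + 83 = 179.
Recombination frequency = 179/500 = 0.3580 ≈ 35.8%, i.e. 35.8 m.u.

35.8 m.u.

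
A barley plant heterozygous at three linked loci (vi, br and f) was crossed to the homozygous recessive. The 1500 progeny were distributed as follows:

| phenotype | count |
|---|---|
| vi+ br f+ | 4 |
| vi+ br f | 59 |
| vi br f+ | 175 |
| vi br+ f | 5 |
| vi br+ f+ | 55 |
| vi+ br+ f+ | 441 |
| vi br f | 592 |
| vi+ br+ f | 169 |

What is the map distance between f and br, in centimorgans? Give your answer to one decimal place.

23.5 centimorgans

The two most frequent reciprocal classes, vi br f and vi+ br+ f+, are the parental types, so the F1 was vi br f / vi+ br+ f+.
The two rarest classes, vi br+ f and vi+ br f+, are the double crossovers. Comparing them with the parentals, only the br allele has switched, so br is the middle locus and the order is f – br – vi.
Crossovers in the f–br interval produce the single-crossover classes vi br f+ and vi+ br+ f (175 + 169 = 344) plus the double crossovers (9).
RF(f–br) = (344 + 9) / 1500 = 353/1500 = 0.2353 → 23.5 centimorgans.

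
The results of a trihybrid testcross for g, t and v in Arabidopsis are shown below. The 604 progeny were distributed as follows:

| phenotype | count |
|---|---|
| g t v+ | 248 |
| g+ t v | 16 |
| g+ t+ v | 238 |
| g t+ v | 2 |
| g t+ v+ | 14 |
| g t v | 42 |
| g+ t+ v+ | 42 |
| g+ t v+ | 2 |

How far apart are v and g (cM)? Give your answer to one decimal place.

14.6 cM

The two most frequent reciprocal classes, g+ t+ v and g t v+, are the parental types, so the F1 was g+ t+ v / g t v+.
The two rarest classes, g t+ v and g+ t v+, are the double crossovers. Comparing them with the parentals, only the g allele has switched, so g is the middle locus and the order is t – g – v.
Crossovers in the g–v interval produce the single-crossover classes g+ t+ v+ and g t v (42 + 42 = 84) plus the double crossovers (4).
RF(g–v) = (84 + 4) / 604 = 88/604 = 0.1457 → 14.6 cM.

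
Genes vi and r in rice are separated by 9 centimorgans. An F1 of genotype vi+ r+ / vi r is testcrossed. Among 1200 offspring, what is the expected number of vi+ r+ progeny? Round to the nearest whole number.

A map distance of 9 centimorgans corresponds to a recombination frequency of 0.090.
The F1 is vi+ r+ / vi r, so vi+ r+ is a parental gamete class with expected frequency (1 − r)/2 = 0.910/2 = 0.4550.
Expected number = 0.4550 × 1200 = 546.00 ≈ 546.

546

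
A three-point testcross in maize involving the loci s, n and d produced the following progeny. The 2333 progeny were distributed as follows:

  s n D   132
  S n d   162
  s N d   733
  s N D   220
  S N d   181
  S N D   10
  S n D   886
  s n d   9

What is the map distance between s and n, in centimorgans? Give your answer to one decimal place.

14.2 centimorgans

The two most frequent reciprocal classes, s N d and S n D, are the parental types, so the F1 was s N d / S n D.
The two rarest classes, s n d and S N D, are the double crossovers. Comparing them with the parentals, only the n allele has switched, so n is the middle locus and the order is s – n – d.
Crossovers in the s–n interval produce the single-crossover classes S N d and s n D (181 + 132 = 313) plus the double crossovers (19).
RF(s–n) = (313 + 19) / 2333 = 332/2333 = 0.1423 → 14.2 centimorgans.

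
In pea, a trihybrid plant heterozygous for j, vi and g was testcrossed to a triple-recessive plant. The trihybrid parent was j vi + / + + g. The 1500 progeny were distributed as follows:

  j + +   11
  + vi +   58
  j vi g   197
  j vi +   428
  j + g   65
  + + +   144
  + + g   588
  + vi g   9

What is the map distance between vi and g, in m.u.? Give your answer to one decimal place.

24.1 m.u.

The two rarest classes, j + + and + vi g, are the double crossovers. Comparing them with the parentals, only the vi allele has switched, so vi is the middle locus and the order is g – vi – j.
Crossovers in the g–vi interval produce the single-crossover classes j vi g and + + + (197 + 144 = 341) plus the double crossovers (20).
RF(g–vi) = (341 + 20) / 1500 = 361/1500 = 0.2407 → 24.1 m.u.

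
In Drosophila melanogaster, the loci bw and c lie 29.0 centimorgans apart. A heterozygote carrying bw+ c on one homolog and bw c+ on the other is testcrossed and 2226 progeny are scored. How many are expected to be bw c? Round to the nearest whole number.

A map distance of 29.0 centimorgans corresponds to a recombination frequency of 0.290.
The F1 is bw+ c / bw c+, so bw c is a recombinant gamete class with expected frequency r/2 = 0.290/2 = 0.1450.
Expected number = 0.1450 × 2226 = 322.77 ≈ 323.

323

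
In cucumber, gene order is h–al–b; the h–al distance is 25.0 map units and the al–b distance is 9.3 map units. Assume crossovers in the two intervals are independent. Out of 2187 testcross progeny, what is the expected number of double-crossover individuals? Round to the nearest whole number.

51

Map distances give recombination frequencies of 0.250 and 0.093 for the two intervals.
With no interference, expected double-crossover frequency = 0.250 × 0.093 = 0.02325.
Expected number = 0.02325 × 2187 = 50.85 ≈ 51.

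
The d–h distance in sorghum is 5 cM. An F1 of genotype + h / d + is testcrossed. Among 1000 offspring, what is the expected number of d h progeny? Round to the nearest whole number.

25

A map distance of 5 cM corresponds to a recombination frequency of 0.050.
The F1 is + h / d +, so d h is a recombinant gamete class with expected frequency r/2 = 0.050/2 = 0.0250.
Expected number = 0.0250 × 1000 = 25.00 ≈ 25.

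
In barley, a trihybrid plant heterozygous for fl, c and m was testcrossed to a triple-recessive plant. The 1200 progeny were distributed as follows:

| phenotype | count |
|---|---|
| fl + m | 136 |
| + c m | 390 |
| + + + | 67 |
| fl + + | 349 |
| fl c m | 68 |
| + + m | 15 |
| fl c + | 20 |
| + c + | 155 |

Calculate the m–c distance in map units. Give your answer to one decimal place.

The two most frequent reciprocal classes, fl + + and + c m, are the parental types, so the F1 was fl + + / + c m.
The two rarest classes, fl c + and + + m, are the double crossovers. Comparing them with the parentals, only the c allele has switched, so c is the middle locus and the order is fl – c – m.
Crossovers in the c–m interval produce the single-crossover classes fl + m and + c + (136 + 155 = 291) plus the double crossovers (35).
RF(c–m) = (291 + 35) / 1200 = 326/1200 = 0.2717 → 27.2 map units.

27.2 map units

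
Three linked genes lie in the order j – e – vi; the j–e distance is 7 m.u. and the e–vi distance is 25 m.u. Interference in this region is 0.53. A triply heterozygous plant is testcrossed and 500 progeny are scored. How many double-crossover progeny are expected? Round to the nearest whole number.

4

Map distances give recombination frequencies of 0.070 and 0.250 for the two intervals.
With interference 0.53 (so coincidence = 0.47), expected double-crossover frequency = 0.070 × 0.250 × 0.47 = 0.00822.
Expected number = 0.00822 × 500 = 4.11 ≈ 4.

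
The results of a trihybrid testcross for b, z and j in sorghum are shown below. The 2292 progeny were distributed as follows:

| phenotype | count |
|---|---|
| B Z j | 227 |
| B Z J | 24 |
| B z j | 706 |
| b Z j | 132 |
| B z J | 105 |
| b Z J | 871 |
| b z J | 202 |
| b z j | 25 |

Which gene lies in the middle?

b

The two most frequent reciprocal classes, B z j and b Z J, are the parental types, so the F1 was B z j / b Z J.
The two rarest classes, b z j and B Z J, are the double crossovers. Comparing them with the parentals, only the b allele has switched, so b is the middle locus and the order is j – b – z.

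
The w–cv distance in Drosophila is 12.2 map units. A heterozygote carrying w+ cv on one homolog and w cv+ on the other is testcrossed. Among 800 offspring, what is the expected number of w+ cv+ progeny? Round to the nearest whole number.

49

A map distance of 12.2 map units corresponds to a recombination frequency of 0.122.
The F1 is w+ cv / w cv+, so w+ cv+ is a recombinant gamete class with expected frequency r/2 = 0.122/2 = 0.0610.
Expected number = 0.0610 × 800 = 48.80 ≈ 49.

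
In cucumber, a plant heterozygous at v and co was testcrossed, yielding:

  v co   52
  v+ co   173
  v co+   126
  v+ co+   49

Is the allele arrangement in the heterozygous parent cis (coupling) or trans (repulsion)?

trans

The two most frequent classes are v+ co (173) and v co+ (126); these are the parental (non-recombinant) types.
So the F1 carried v+ co on one chromosome and v co+ on the other — the recessive alleles are on opposite chromosomes (trans / repulsion).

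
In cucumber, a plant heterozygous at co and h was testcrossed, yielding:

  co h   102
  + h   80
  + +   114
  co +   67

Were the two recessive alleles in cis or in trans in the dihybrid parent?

cis

The two most frequent classes are + + (114) and co h (102); these are the parental (non-recombinant) types.
So the F1 carried + + on one chromosome and co h on the other — the recessive alleles are on the same chromosome (cis / coupling).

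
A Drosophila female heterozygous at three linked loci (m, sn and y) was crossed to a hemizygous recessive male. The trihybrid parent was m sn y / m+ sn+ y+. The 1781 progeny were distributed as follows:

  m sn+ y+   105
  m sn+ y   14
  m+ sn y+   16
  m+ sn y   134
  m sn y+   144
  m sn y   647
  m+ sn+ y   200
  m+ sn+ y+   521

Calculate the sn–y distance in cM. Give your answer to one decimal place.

The two rarest classes, m sn+ y and m+ sn y+, are the double crossovers. Comparing them with the parentals, only the sn allele has switched, so sn is the middle locus and the order is m – sn – y.
Crossovers in the sn–y interval produce the single-crossover classes m sn y+ and m+ sn+ y (144 + 200 = 344) plus the double crossovers (30).
RF(sn–y) = (344 + 30) / 1781 = 374/1781 = 0.2100 → 21.0 cM.

21.0 cM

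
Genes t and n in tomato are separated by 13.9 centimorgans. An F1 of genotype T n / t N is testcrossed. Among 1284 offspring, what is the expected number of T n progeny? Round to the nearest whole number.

553

A map distance of 13.9 centimorgans corresponds to a recombination frequency of 0.139.
The F1 is T n / t N, so T n is a parental gamete class with expected frequency (1 − r)/2 = 0.861/2 = 0.4305.
Expected number = 0.4305 × 1284 = 552.76 ≈ 553.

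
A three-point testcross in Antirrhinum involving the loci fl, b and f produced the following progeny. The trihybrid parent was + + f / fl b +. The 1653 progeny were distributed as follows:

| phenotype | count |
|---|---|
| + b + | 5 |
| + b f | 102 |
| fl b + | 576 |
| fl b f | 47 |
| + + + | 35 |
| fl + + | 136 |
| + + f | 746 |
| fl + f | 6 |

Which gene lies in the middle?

The two rarest classes, fl + f and + b +, are the double crossovers. Comparing them with the parentals, only the fl allele has switched, so fl is the middle locus and the order is b – fl – f.

fl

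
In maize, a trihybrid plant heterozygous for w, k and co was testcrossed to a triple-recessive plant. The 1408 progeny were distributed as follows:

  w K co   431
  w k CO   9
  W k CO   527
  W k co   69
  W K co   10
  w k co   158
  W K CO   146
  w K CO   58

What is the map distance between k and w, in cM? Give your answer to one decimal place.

The two most frequent reciprocal classes, W k CO and w K co, are the parental types, so the F1 was W k CO / w K co.
The two rarest classes, w k CO and W K co, are the double crossovers. Comparing them with the parentals, only the w allele has switched, so w is the middle locus and the order is co – w – k.
Crossovers in the w–k interval produce the single-crossover classes W K CO and w k co (146 + 158 = 304) plus the double crossovers (19).
RF(w–k) = (304 + 19) / 1408 = 323/1408 = 0.2294 → 22.9 cM.

22.9 cM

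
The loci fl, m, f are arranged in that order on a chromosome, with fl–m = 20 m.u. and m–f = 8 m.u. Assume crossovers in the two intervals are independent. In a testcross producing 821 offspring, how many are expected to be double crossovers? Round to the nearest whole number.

13

Map distances give recombination frequencies of 0.200 and 0.080 for the two intervals.
With no interference, expected double-crossover frequency = 0.200 × 0.080 = 0.01600.
Expected number = 0.01600 × 821 = 13.14 ≈ 13.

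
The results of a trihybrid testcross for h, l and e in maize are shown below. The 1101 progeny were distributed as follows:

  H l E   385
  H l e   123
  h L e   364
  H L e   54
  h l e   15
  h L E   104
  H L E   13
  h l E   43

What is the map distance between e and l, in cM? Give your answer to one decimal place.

The two most frequent reciprocal classes, h L e and H l E, are the parental types, so the F1 was h L e / H l E.
The two rarest classes, h l e and H L E, are the double crossovers. Comparing them with the parentals, only the l allele has switched, so l is the middle locus and the order is h – l – e.
Crossovers in the l–e interval produce the single-crossover classes h L E and H l e (104 + 123 = 227) plus the double crossovers (28).
RF(l–e) = (227 + 28) / 1101 = 255/1101 = 0.2316 → 23.2 cM.

23.2 cM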